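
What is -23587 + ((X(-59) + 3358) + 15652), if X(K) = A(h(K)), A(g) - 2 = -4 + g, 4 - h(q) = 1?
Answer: -4576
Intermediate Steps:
h(q) = 3 (h(q) = 4 - 1*1 = 4 - 1 = 3)
A(g) = -2 + g (A(g) = 2 + (-4 + g) = -2 + g)
X(K) = 1 (X(K) = -2 + 3 = 1)
-23587 + ((X(-59) + 3358) + 15652) = -23587 + ((1 + 3358) + 15652) = -23587 + (3359 + 15652) = -23587 + 19011 = -4576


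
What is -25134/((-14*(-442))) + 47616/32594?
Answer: -131142447/50422918 ≈ -2.6008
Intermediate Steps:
-25134/((-14*(-442))) + 47616/32594 = -25134/6188 + 47616*(1/32594) = -25134*1/6188 + 23808/16297 = -12567/3094 + 23808/16297 = -131142447/50422918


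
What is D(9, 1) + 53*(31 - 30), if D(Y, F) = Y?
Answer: 62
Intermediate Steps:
D(9, 1) + 53*(31 - 30) = 9 + 53*(31 - 30) = 9 + 53*1 = 9 + 53 = 62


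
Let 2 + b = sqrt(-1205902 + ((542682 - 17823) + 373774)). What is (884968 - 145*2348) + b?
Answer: 544506 + 3*I*sqrt(34141) ≈ 5.4451e+5 + 554.32*I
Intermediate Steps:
b = -2 + 3*I*sqrt(34141) (b = -2 + sqrt(-1205902 + ((542682 - 17823) + 373774)) = -2 + sqrt(-1205902 + (524859 + 373774)) = -2 + sqrt(-1205902 + 898633) = -2 + sqrt(-307269) = -2 + 3*I*sqrt(34141) ≈ -2.0 + 554.32*I)
(884968 - 145*2348) + b = (884968 - 145*2348) + (-2 + 3*I*sqrt(34141)) = (884968 - 340460) + (-2 + 3*I*sqrt(34141)) = 544508 + (-2 + 3*I*sqrt(34141)) = 544506 + 3*I*sqrt(34141)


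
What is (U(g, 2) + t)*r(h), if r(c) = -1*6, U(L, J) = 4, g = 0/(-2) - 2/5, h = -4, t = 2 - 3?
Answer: -18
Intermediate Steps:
t = -1
g = -⅖ (g = 0*(-½) - 2*⅕ = 0 - ⅖ = -⅖ ≈ -0.40000)
r(c) = -6
(U(g, 2) + t)*r(h) = (4 - 1)*(-6) = 3*(-6) = -18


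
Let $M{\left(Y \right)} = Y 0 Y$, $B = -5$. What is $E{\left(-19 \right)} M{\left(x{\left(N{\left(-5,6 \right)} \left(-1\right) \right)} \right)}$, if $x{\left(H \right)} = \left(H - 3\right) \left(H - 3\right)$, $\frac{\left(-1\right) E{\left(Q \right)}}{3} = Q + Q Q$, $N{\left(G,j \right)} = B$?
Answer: $0$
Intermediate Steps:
$N{\left(G,j \right)} = -5$
$E{\left(Q \right)} = - 3 Q - 3 Q^{2}$ ($E{\left(Q \right)} = - 3 \left(Q + Q Q\right) = - 3 \left(Q + Q^{2}\right) = - 3 Q - 3 Q^{2}$)
$x{\left(H \right)} = \left(-3 + H\right)^{2}$ ($x{\left(H \right)} = \left(-3 + H\right) \left(-3 + H\right) = \left(-3 + H\right)^{2}$)
$M{\left(Y \right)} = 0$ ($M{\left(Y \right)} = 0 Y = 0$)
$E{\left(-19 \right)} M{\left(x{\left(N{\left(-5,6 \right)} \left(-1\right) \right)} \right)} = \left(-3\right) \left(-19\right) \left(1 - 19\right) 0 = \left(-3\right) \left(-19\right) \left(-18\right) 0 = \left(-1026\right) 0 = 0$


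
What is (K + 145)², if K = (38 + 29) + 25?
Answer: 56169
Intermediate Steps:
K = 92 (K = 67 + 25 = 92)
(K + 145)² = (92 + 145)² = 237² = 56169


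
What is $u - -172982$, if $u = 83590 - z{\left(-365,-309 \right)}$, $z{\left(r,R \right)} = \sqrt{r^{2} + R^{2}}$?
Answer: $256572 - \sqrt{228706} \approx 2.5609 \cdot 10^{5}$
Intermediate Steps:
$z{\left(r,R \right)} = \sqrt{R^{2} + r^{2}}$
$u = 83590 - \sqrt{228706}$ ($u = 83590 - \sqrt{\left(-309\right)^{2} + \left(-365\right)^{2}} = 83590 - \sqrt{95481 + 133225} = 83590 - \sqrt{228706} \approx 83112.0$)
$u - -172982 = \left(83590 - \sqrt{228706}\right) - -172982 = \left(83590 - \sqrt{228706}\right) + 172982 = 256572 - \sqrt{228706}$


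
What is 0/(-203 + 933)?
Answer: 0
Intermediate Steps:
0/(-203 + 933) = 0/730 = 0*(1/730) = 0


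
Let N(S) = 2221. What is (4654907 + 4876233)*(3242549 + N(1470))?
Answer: 30926357137800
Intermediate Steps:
(4654907 + 4876233)*(3242549 + N(1470)) = (4654907 + 4876233)*(3242549 + 2221) = 9531140*3244770 = 30926357137800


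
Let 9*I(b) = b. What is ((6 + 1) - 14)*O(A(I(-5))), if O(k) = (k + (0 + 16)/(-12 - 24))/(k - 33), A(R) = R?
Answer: -63/302 ≈ -0.20861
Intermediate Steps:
I(b) = b/9
O(k) = (-4/9 + k)/(-33 + k) (O(k) = (k + 16/(-36))/(-33 + k) = (k + 16*(-1/36))/(-33 + k) = (k - 4/9)/(-33 + k) = (-4/9 + k)/(-33 + k))
((6 + 1) - 14)*O(A(I(-5))) = ((6 + 1) - 14)*((-4/9 + (⅑)*(-5))/(-33 + (⅑)*(-5))) = (7 - 14)*((-4/9 - 5/9)/(-33 - 5/9)) = -7*(-1)/(-302/9) = -(-63)*(-1)/302 = -7*9/302 = -63/302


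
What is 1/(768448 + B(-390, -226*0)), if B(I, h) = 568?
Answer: 1/769016 ≈ 1.3004e-6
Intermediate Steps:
1/(768448 + B(-390, -226*0)) = 1/(768448 + 568) = 1/769016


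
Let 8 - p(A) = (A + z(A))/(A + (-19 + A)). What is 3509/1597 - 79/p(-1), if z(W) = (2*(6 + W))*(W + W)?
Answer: -101600/11179 ≈ -9.0885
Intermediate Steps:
z(W) = 2*W*(12 + 2*W) (z(W) = (12 + 2*W)*(2*W) = 2*W*(12 + 2*W))
p(A) = 8 - (A + 4*A*(6 + A))/(-19 + 2*A) (p(A) = 8 - (A + 4*A*(6 + A))/(A + (-19 + A)) = 8 - (A + 4*A*(6 + A))/(-19 + 2*A))
3509/1597 - 79/p(-1) = 3509/1597 - 79*(-19 + 2*(-1))/(-152 + 15*(-1) - 4*(-1)*(6 - 1)) = 3509*(1/1597) - 79*(-19 - 2)/(-152 - 15 - 4*(-1)*5) = 3509/1597 - 79*(-21/(-152 - 15 + 20)) = 3509/1597 - 79/((-1/21*(-147))) = 3509/1597 - 79/7 = -101600/11179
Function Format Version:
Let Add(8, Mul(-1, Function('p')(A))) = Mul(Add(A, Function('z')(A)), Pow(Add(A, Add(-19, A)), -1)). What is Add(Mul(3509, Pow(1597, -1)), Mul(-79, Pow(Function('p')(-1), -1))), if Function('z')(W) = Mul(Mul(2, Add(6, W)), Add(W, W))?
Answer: Rational(-101600, 11179) ≈ -9.0885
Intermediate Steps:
Function('z')(W) = Mul(2, W, Add(12, Mul(2, W))) (Function('z')(W) = Mul(Add(12, Mul(2, W)), Mul(2, W)) = Mul(2, W, Add(12, Mul(2, W))))
Function('p')(A) = Add(8, Mul(-1, Pow(Add(-19, Mul(2, A)), -1), Add(A, Mul(4, A, Add(6, A))))) (Function('p')(A) = Add(8, Mul(-1, Mul(Add(A, Mul(4, A, Add(6, A))), Pow(Add(A, Add(-19, A)), -1)))) = Add(8, Mul(-1, Mul(Add(A, Mul(4, A, Add(6, A))), Pow(Add(-19, Mul(2, A)), -1)))) = Add(8, Mul(-1, Mul(Pow(Add(-19, Mul(2, A)), -1), Add(A, Mul(4, A, Add(6, A)))))) = Add(8, Mul(-1, Pow(Add(-19, Mul(2, A)), -1), Add(A, Mul(4, A, Add(6, A))))))
Add(Mul(3509, Pow(1597, -1)), Mul(-79, Pow(Function('p')(-1), -1))) = Add(Mul(3509, Pow(1597, -1)), Mul(-79, Pow(Mul(Pow(Add(-19, Mul(2, -1)), -1), Add(-152, Mul(15, -1), Mul(-4, -1, Add(6, -1)))), -1))) = Add(Mul(3509, Rational(1, 1597)), Mul(-79, Pow(Mul(Pow(Add(-19, -2), -1), Add(-152, -15, Mul(-4, -1, 5))), -1))) = Add(Rational(3509, 1597), Mul(-79, Pow(Mul(Pow(-21, -1), Add(-152, -15, 20)), -1))) = Add(Rational(3509, 1597), Mul(-79, Pow(Mul(Rational(-1, 21), -147), -1))) = Add(Rational(3509, 1597), Mul(-79, Pow(7, -1))) = Add(Rational(3509, 1597), Mul(-79, Rational(1, 7))) = Add(Rational(3509, 1597), Rational(-79, 7)) = Rational(-101600, 11179)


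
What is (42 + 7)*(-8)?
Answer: -392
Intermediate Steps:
(42 + 7)*(-8) = 49*(-8) = -392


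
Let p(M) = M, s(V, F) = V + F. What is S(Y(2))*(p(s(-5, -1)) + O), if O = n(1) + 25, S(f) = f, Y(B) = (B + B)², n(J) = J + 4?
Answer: 384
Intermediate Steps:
n(J) = 4 + J
s(V, F) = F + V
Y(B) = 4*B² (Y(B) = (2*B)² = 4*B²)
O = 30 (O = (4 + 1) + 25 = 5 + 25 = 30)
S(Y(2))*(p(s(-5, -1)) + O) = (4*2²)*((-1 - 5) + 30) = (4*4)*(-6 + 30) = 16*24 = 384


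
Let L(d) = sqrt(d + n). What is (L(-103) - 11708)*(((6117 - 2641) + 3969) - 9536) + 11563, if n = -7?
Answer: 24492991 - 2091*I*sqrt(110) ≈ 2.4493e+7 - 21931.0*I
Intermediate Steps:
L(d) = sqrt(-7 + d) (L(d) = sqrt(d - 7) = sqrt(-7 + d))
(L(-103) - 11708)*(((6117 - 2641) + 3969) - 9536) + 11563 = (sqrt(-7 - 103) - 11708)*(((6117 - 2641) + 3969) - 9536) + 11563 = (sqrt(-110) - 11708)*((3476 + 3969) - 9536) + 11563 = (I*sqrt(110) - 11708)*(7445 - 9536) + 11563 = (-11708 + I*sqrt(110))*(-2091) + 11563 = (24481428 - 2091*I*sqrt(110)) + 11563 = 24492991 - 2091*I*sqrt(110)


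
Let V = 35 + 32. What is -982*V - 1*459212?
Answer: -525006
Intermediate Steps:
V = 67
-982*V - 1*459212 = -982*67 - 1*459212 = -65794 - 459212 = -525006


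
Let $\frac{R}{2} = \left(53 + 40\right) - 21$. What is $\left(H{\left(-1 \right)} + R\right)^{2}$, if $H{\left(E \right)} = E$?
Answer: $20449$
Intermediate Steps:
$R = 144$ ($R = 2 \left(\left(53 + 40\right) - 21\right) = 2 \left(93 - 21\right) = 2 \cdot 72 = 144$)
$\left(H{\left(-1 \right)} + R\right)^{2} = \left(-1 + 144\right)^{2} = 143^{2} = 20449$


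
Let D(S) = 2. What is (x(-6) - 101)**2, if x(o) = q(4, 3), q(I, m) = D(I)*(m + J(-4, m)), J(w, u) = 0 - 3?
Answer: 10201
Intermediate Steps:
J(w, u) = -3
q(I, m) = -6 + 2*m (q(I, m) = 2*(m - 3) = 2*(-3 + m) = -6 + 2*m)
x(o) = 0 (x(o) = -6 + 2*3 = -6 + 6 = 0)
(x(-6) - 101)**2 = (0 - 101)**2 = (-101)**2 = 10201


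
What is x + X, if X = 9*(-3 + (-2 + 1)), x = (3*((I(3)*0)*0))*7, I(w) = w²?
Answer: -36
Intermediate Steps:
x = 0 (x = (3*((3²*0)*0))*7 = (3*((9*0)*0))*7 = (3*(0*0))*7 = (3*0)*7 = 0*7 = 0)
X = -36 (X = 9*(-3 - 1) = 9*(-4) = -36)
x + X = 0 - 36 = -36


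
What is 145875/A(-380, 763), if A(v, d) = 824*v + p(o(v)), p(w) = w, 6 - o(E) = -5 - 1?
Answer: -145875/313108 ≈ -0.46589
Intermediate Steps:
o(E) = 12 (o(E) = 6 - (-5 - 1) = 6 - 1*(-6) = 6 + 6 = 12)
A(v, d) = 12 + 824*v (A(v, d) = 824*v + 12 = 12 + 824*v)
145875/A(-380, 763) = 145875/(12 + 824*(-380)) = 145875/(12 - 313120) = 145875/(-313108) = 145875*(-1/313108) = -145875/313108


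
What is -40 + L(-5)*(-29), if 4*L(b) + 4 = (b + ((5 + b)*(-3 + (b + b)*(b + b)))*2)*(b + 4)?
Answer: -189/4 ≈ -47.250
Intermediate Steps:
L(b) = -1 + (4 + b)*(b + 2*(-3 + 4*b²)*(5 + b))/4 (L(b) = -1 + ((b + ((5 + b)*(-3 + (b + b)*(b + b)))*2)*(b + 4))/4 = -1 + ((b + ((5 + b)*(-3 + (2*b)*(2*b)))*2)*(4 + b))/4 = -1 + ((b + ((5 + b)*(-3 + 4*b²))*2)*(4 + b))/4 = -1 + ((b + ((-3 + 4*b²)*(5 + b))*2)*(4 + b))/4 = -1 + ((b + 2*(-3 + 4*b²)*(5 + b))*(4 + b))/4 = -1 + ((4 + b)*(b + 2*(-3 + 4*b²)*(5 + b)))/4 = -1 + (4 + b)*(b + 2*(-3 + 4*b²)*(5 + b))/4)
-40 + L(-5)*(-29) = -40 + (-31 + 2*(-5)⁴ + 18*(-5)³ - 25/2*(-5) + (155/4)*(-5)²)*(-29) = -40 + (-31 + 2*625 + 18*(-125) + 125/2 + (155/4)*25)*(-29) = -40 + (-31 + 1250 - 2250 + 125/2 + 3875/4)*(-29) = -40 + (¼)*(-29) = -40 - 29/4 = -189/4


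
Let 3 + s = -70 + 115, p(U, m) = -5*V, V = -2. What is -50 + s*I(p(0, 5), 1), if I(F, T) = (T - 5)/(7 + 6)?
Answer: -818/13 ≈ -62.923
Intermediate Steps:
p(U, m) = 10 (p(U, m) = -5*(-2) = 10)
s = 42 (s = -3 + (-70 + 115) = -3 + 45 = 42)
I(F, T) = -5/13 + T/13 (I(F, T) = (-5 + T)/13 = (-5 + T)*(1/13) = -5/13 + T/13)
-50 + s*I(p(0, 5), 1) = -50 + 42*(-5/13 + (1/13)*1) = -50 + 42*(-5/13 + 1/13) = -50 + 42*(-4/13) = -50 - 168/13 = -818/13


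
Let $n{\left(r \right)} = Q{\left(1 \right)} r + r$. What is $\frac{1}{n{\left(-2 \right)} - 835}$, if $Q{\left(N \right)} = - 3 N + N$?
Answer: $- \frac{1}{833} \approx -0.0012005$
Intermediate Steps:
$Q{\left(N \right)} = - 2 N$
$n{\left(r \right)} = - r$ ($n{\left(r \right)} = \left(-2\right) 1 r + r = - 2 r + r = - r$)
$\frac{1}{n{\left(-2 \right)} - 835} = \frac{1}{\left(-1\right) \left(-2\right) - 835} = \frac{1}{2 - 835} = \frac{1}{-833} = - \frac{1}{833}$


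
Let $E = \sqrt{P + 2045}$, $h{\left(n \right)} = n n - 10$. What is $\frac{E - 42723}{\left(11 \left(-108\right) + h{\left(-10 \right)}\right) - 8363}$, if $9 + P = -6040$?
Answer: $\frac{42723}{9461} - \frac{2 i \sqrt{1001}}{9461} \approx 4.5157 - 0.0066882 i$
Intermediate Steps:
$P = -6049$ ($P = -9 - 6040 = -6049$)
$h{\left(n \right)} = -10 + n^{2}$ ($h{\left(n \right)} = n^{2} - 10 = -10 + n^{2}$)
$E = 2 i \sqrt{1001}$ ($E = \sqrt{-6049 + 2045} = \sqrt{-4004} = 2 i \sqrt{1001} \approx 63.277 i$)
$\frac{E - 42723}{\left(11 \left(-108\right) + h{\left(-10 \right)}\right) - 8363} = \frac{2 i \sqrt{1001} - 42723}{\left(11 \left(-108\right) - \left(10 - \left(-10\right)^{2}\right)\right) - 8363} = \frac{-42723 + 2 i \sqrt{1001}}{\left(-1188 + \left(-10 + 100\right)\right) - 8363} = \frac{-42723 + 2 i \sqrt{1001}}{\left(-1188 + 90\right) - 8363} = \frac{-42723 + 2 i \sqrt{1001}}{-1098 - 8363} = \frac{-42723 + 2 i \sqrt{1001}}{-9461} = \left(-42723 + 2 i \sqrt{1001}\right) \left(- \frac{1}{9461}\right) = \frac{42723}{9461} - \frac{2 i \sqrt{1001}}{9461}$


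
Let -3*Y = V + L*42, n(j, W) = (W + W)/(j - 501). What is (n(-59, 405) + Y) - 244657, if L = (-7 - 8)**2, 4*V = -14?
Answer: -41631623/168 ≈ -2.4781e+5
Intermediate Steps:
V = -7/2 (V = (1/4)*(-14) = -7/2 ≈ -3.5000)
L = 225 (L = (-15)**2 = 225)
n(j, W) = 2*W/(-501 + j) (n(j, W) = (2*W)/(-501 + j) = 2*W/(-501 + j))
Y = -18893/6 (Y = -(-7/2 + 225*42)/3 = -(-7/2 + 9450)/3 = -1/3*18893/2 = -18893/6 ≈ -3148.8)
(n(-59, 405) + Y) - 244657 = (2*405/(-501 - 59) - 18893/6) - 244657 = (2*405/(-560) - 18893/6) - 244657 = (2*405*(-1/560) - 18893/6) - 244657 = (-81/56 - 18893/6) - 244657 = -529247/168 - 244657 = -41631623/168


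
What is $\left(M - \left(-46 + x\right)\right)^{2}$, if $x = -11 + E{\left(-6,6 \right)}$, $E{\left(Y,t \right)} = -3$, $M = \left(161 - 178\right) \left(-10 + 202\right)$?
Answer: $10265616$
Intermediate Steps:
$M = -3264$ ($M = \left(-17\right) 192 = -3264$)
$x = -14$ ($x = -11 - 3 = -14$)
$\left(M - \left(-46 + x\right)\right)^{2} = \left(-3264 + \left(46 - -14\right)\right)^{2} = \left(-3264 + \left(46 + 14\right)\right)^{2} = \left(-3264 + 60\right)^{2} = \left(-3204\right)^{2} = 10265616$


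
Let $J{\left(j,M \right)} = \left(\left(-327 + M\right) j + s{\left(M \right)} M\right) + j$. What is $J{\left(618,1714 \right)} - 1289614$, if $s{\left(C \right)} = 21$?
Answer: $-395836$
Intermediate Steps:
$J{\left(j,M \right)} = j + 21 M + j \left(-327 + M\right)$ ($J{\left(j,M \right)} = \left(\left(-327 + M\right) j + 21 M\right) + j = \left(j \left(-327 + M\right) + 21 M\right) + j = \left(21 M + j \left(-327 + M\right)\right) + j = j + 21 M + j \left(-327 + M\right)$)
$J{\left(618,1714 \right)} - 1289614 = \left(\left(-326\right) 618 + 21 \cdot 1714 + 1714 \cdot 618\right) - 1289614 = \left(-201468 + 35994 + 1059252\right) - 1289614 = 893778 - 1289614 = -395836$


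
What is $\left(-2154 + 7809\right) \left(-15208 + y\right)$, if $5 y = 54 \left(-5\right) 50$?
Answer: $-101269740$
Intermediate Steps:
$y = -2700$ ($y = \frac{54 \left(-5\right) 50}{5} = \frac{\left(-270\right) 50}{5} = \frac{1}{5} \left(-13500\right) = -2700$)
$\left(-2154 + 7809\right) \left(-15208 + y\right) = \left(-2154 + 7809\right) \left(-15208 - 2700\right) = 5655 \left(-17908\right) = -101269740$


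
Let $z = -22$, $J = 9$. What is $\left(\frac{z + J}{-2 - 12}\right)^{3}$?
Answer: $\frac{2197}{2744} \approx 0.80066$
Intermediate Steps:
$\left(\frac{z + J}{-2 - 12}\right)^{3} = \left(\frac{-22 + 9}{-2 - 12}\right)^{3} = \left(- \frac{13}{-14}\right)^{3} = \left(\left(-13\right) \left(- \frac{1}{14}\right)\right)^{3} = \left(\frac{13}{14}\right)^{3} = \frac{2197}{2744}$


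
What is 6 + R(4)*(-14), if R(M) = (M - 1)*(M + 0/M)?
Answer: -162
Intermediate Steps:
R(M) = M*(-1 + M) (R(M) = (-1 + M)*(M + 0) = (-1 + M)*M = M*(-1 + M))
6 + R(4)*(-14) = 6 + (4*(-1 + 4))*(-14) = 6 + (4*3)*(-14) = 6 + 12*(-14) = 6 - 168 = -162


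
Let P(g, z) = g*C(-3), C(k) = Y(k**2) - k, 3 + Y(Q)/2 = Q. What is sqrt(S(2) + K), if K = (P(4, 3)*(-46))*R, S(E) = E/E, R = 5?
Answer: I*sqrt(13799) ≈ 117.47*I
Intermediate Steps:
S(E) = 1
Y(Q) = -6 + 2*Q
C(k) = -6 - k + 2*k**2 (C(k) = (-6 + 2*k**2) - k = -6 - k + 2*k**2)
P(g, z) = 15*g (P(g, z) = g*(-6 - 1*(-3) + 2*(-3)**2) = g*(-6 + 3 + 2*9) = g*(-6 + 3 + 18) = g*15 = 15*g)
K = -13800 (K = ((15*4)*(-46))*5 = (60*(-46))*5 = -2760*5 = -13800)
sqrt(S(2) + K) = sqrt(1 - 13800) = sqrt(-13799) = I*sqrt(13799)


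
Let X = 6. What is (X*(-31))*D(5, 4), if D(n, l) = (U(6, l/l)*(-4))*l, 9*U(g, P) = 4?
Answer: 3968/3 ≈ 1322.7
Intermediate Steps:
U(g, P) = 4/9 (U(g, P) = (⅑)*4 = 4/9)
D(n, l) = -16*l/9 (D(n, l) = ((4/9)*(-4))*l = -16*l/9)
(X*(-31))*D(5, 4) = (6*(-31))*(-16/9*4) = -186*(-64/9) = 3968/3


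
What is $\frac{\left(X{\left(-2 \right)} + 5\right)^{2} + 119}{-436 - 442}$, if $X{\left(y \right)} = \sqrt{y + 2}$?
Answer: $- \frac{72}{439} \approx -0.16401$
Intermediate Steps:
$X{\left(y \right)} = \sqrt{2 + y}$
$\frac{\left(X{\left(-2 \right)} + 5\right)^{2} + 119}{-436 - 442} = \frac{\left(\sqrt{2 - 2} + 5\right)^{2} + 119}{-436 - 442} = \frac{\left(\sqrt{0} + 5\right)^{2} + 119}{-878} = \left(\left(0 + 5\right)^{2} + 119\right) \left(- \frac{1}{878}\right) = \left(5^{2} + 119\right) \left(- \frac{1}{878}\right) = \left(25 + 119\right) \left(- \frac{1}{878}\right) = 144 \left(- \frac{1}{878}\right) = - \frac{72}{439}$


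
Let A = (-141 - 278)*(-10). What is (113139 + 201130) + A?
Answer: 318459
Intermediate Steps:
A = 4190 (A = -419*(-10) = 4190)
(113139 + 201130) + A = (113139 + 201130) + 4190 = 314269 + 4190 = 318459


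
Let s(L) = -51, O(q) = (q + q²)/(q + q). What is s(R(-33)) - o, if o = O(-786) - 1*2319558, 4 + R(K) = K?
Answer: 4639799/2 ≈ 2.3199e+6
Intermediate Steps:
R(K) = -4 + K
O(q) = (q + q²)/(2*q) (O(q) = (q + q²)/((2*q)) = (q + q²)*(1/(2*q)) = (q + q²)/(2*q))
o = -4639901/2 (o = (½ + (½)*(-786)) - 1*2319558 = (½ - 393) - 2319558 = -785/2 - 2319558 = -4639901/2 ≈ -2.3200e+6)
s(R(-33)) - o = -51 - 1*(-4639901/2) = -51 + 4639901/2 = 4639799/2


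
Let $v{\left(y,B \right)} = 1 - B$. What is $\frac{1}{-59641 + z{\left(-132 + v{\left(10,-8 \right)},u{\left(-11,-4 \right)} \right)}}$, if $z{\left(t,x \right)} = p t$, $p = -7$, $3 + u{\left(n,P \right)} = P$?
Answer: $- \frac{1}{58780} \approx -1.7013 \cdot 10^{-5}$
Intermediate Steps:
$u{\left(n,P \right)} = -3 + P$
$z{\left(t,x \right)} = - 7 t$
$\frac{1}{-59641 + z{\left(-132 + v{\left(10,-8 \right)},u{\left(-11,-4 \right)} \right)}} = \frac{1}{-59641 - 7 \left(-132 + \left(1 - -8\right)\right)} = \frac{1}{-59641 - 7 \left(-132 + \left(1 + 8\right)\right)} = \frac{1}{-59641 - 7 \left(-132 + 9\right)} = \frac{1}{-59641 - -861} = \frac{1}{-59641 + 861} = \frac{1}{-58780} = - \frac{1}{58780}$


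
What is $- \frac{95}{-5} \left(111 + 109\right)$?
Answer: $4180$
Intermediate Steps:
$- \frac{95}{-5} \left(111 + 109\right) = \left(-95\right) \left(- \frac{1}{5}\right) 220 = 19 \cdot 220 = 4180$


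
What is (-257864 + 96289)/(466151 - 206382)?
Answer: -161575/259769 ≈ -0.62199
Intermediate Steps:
(-257864 + 96289)/(466151 - 206382) = -161575/259769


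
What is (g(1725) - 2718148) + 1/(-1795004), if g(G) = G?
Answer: -4875990150693/1795004 ≈ -2.7164e+6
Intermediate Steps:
(g(1725) - 2718148) + 1/(-1795004) = (1725 - 2718148) + 1/(-1795004) = -2716423 - 1/1795004 = -4875990150693/1795004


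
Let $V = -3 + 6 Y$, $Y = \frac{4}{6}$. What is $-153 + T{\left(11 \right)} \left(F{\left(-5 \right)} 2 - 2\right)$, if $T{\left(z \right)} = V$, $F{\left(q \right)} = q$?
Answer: $-165$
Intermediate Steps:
$Y = \frac{2}{3}$ ($Y = 4 \cdot \frac{1}{6} = \frac{2}{3} \approx 0.66667$)
$V = 1$ ($V = -3 + 6 \cdot \frac{2}{3} = -3 + 4 = 1$)
$T{\left(z \right)} = 1$
$-153 + T{\left(11 \right)} \left(F{\left(-5 \right)} 2 - 2\right) = -153 + 1 \left(\left(-5\right) 2 - 2\right) = -153 + 1 \left(-10 - 2\right) = -153 + 1 \left(-12\right) = -153 - 12 = -165$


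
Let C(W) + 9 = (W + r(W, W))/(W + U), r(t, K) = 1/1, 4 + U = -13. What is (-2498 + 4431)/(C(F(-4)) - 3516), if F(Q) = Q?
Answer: -13531/24674 ≈ -0.54839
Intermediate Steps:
U = -17 (U = -4 - 13 = -17)
r(t, K) = 1
C(W) = -9 + (1 + W)/(-17 + W) (C(W) = -9 + (W + 1)/(W - 17) = -9 + (1 + W)/(-17 + W))
(-2498 + 4431)/(C(F(-4)) - 3516) = (-2498 + 4431)/(2*(77 - 4*(-4))/(-17 - 4) - 3516) = 1933/(2*(77 + 16)/(-21) - 3516) = 1933/(2*(-1/21)*93 - 3516) = 1933/(-62/7 - 3516) = 1933/(-24674/7) = 1933*(-7/24674) = -13531/24674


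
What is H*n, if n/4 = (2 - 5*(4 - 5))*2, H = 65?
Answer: 3640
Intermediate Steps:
n = 56 (n = 4*((2 - 5*(4 - 5))*2) = 4*((2 - 5*(-1))*2) = 4*((2 + 5)*2) = 4*(7*2) = 4*14 = 56)
H*n = 65*56 = 3640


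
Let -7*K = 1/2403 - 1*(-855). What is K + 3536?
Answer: 57424490/16821 ≈ 3413.9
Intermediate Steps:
K = -2054566/16821 (K = -(1/2403 - 1*(-855))/7 = -(1/2403 + 855)/7 = -1/7*2054566/2403 = -2054566/16821 ≈ -122.14)
K + 3536 = -2054566/16821 + 3536 = 57424490/16821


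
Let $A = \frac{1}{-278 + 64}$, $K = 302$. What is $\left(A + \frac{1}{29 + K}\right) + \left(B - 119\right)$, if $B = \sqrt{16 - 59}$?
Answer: $- \frac{8429363}{70834} + i \sqrt{43} \approx -119.0 + 6.5574 i$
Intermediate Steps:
$B = i \sqrt{43}$ ($B = \sqrt{-43} = i \sqrt{43} \approx 6.5574 i$)
$A = - \frac{1}{214}$ ($A = \frac{1}{-214} = - \frac{1}{214} \approx -0.0046729$)
$\left(A + \frac{1}{29 + K}\right) + \left(B - 119\right) = \left(- \frac{1}{214} + \frac{1}{29 + 302}\right) - \left(119 - i \sqrt{43}\right) = \left(- \frac{1}{214} + \frac{1}{331}\right) - \left(119 - i \sqrt{43}\right) = - \frac{117}{70834} - \left(119 - i \sqrt{43}\right) = - \frac{8429363}{70834} + i \sqrt{43}$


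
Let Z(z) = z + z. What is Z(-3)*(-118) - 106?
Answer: 602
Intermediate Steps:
Z(z) = 2*z
Z(-3)*(-118) - 106 = (2*(-3))*(-118) - 106 = -6*(-118) - 106 = 708 - 106 = 602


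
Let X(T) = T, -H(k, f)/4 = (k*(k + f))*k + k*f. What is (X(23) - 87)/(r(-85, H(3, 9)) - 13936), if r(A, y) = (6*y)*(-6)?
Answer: -1/86 ≈ -0.011628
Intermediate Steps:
H(k, f) = -4*f*k - 4*k²*(f + k) (H(k, f) = -4*((k*(k + f))*k + k*f) = -4*((k*(f + k))*k + f*k) = -4*(k²*(f + k) + f*k) = -4*(f*k + k²*(f + k)) = -4*f*k - 4*k²*(f + k))
r(A, y) = -36*y
(X(23) - 87)/(r(-85, H(3, 9)) - 13936) = (23 - 87)/(-(-144)*3*(9 + 3² + 9*3) - 13936) = -64/(-(-144)*3*(9 + 9 + 27) - 13936) = -64/(-(-144)*3*45 - 13936) = -64/(-36*(-540) - 13936) = -64/(19440 - 13936) = -64/5504 = -64*1/5504 = -1/86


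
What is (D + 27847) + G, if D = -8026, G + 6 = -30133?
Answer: -10318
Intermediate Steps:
G = -30139 (G = -6 - 30133 = -30139)
(D + 27847) + G = (-8026 + 27847) - 30139 = 19821 - 30139 = -10318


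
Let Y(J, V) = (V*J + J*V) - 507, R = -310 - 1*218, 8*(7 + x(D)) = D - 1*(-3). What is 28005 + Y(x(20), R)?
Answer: 31854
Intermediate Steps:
x(D) = -53/8 + D/8 (x(D) = -7 + (D - 1*(-3))/8 = -7 + (D + 3)/8 = -7 + (3 + D)/8 = -7 + (3/8 + D/8) = -53/8 + D/8)
R = -528 (R = -310 - 218 = -528)
Y(J, V) = -507 + 2*J*V (Y(J, V) = (J*V + J*V) - 507 = 2*J*V - 507 = -507 + 2*J*V)
28005 + Y(x(20), R) = 28005 + (-507 + 2*(-53/8 + (⅛)*20)*(-528)) = 28005 + (-507 + 2*(-53/8 + 5/2)*(-528)) = 28005 + (-507 + 2*(-33/8)*(-528)) = 28005 + (-507 + 4356) = 28005 + 3849 = 31854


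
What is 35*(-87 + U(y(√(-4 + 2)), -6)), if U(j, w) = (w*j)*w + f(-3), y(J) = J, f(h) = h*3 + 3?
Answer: -3255 + 1260*I*√2 ≈ -3255.0 + 1781.9*I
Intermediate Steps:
f(h) = 3 + 3*h (f(h) = 3*h + 3 = 3 + 3*h)
U(j, w) = -6 + j*w² (U(j, w) = (w*j)*w + (3 + 3*(-3)) = (j*w)*w + (3 - 9) = j*w² - 6 = -6 + j*w²)
35*(-87 + U(y(√(-4 + 2)), -6)) = 35*(-87 + (-6 + √(-4 + 2)*(-6)²)) = 35*(-87 + (-6 + √(-2)*36)) = 35*(-87 + (-6 + (I*√2)*36)) = 35*(-87 + (-6 + 36*I*√2)) = 35*(-93 + 36*I*√2) = -3255 + 1260*I*√2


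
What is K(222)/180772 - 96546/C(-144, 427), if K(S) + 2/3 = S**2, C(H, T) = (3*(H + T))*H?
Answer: 978249863/920852568 ≈ 1.0623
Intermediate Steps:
C(H, T) = H*(3*H + 3*T) (C(H, T) = (3*H + 3*T)*H = H*(3*H + 3*T))
K(S) = -2/3 + S**2
K(222)/180772 - 96546/C(-144, 427) = (-2/3 + 222**2)/180772 - 96546*(-1/(432*(-144 + 427))) = (-2/3 + 49284)*(1/180772) - 96546/(3*(-144)*283) = (147850/3)*(1/180772) - 96546/(-122256) = 73925/271158 - 96546*(-1/122256) = 73925/271158 + 16091/20376 = 978249863/920852568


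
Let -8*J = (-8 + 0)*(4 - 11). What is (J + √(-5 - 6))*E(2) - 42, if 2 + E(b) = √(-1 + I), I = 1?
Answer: -28 - 2*I*√11 ≈ -28.0 - 6.6332*I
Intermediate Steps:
E(b) = -2 (E(b) = -2 + √(-1 + 1) = -2 + √0 = -2 + 0 = -2)
J = -7 (J = -(-8 + 0)*(4 - 11)/8 = -(-1)*(-7) = -⅛*56 = -7)
(J + √(-5 - 6))*E(2) - 42 = (-7 + √(-5 - 6))*(-2) - 42 = (-7 + √(-11))*(-2) - 42 = (-7 + I*√11)*(-2) - 42 = (14 - 2*I*√11) - 42 = -28 - 2*I*√11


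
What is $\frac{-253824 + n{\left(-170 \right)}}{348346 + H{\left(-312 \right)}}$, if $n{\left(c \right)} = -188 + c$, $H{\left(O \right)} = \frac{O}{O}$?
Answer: $- \frac{254182}{348347} \approx -0.72968$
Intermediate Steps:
$H{\left(O \right)} = 1$
$\frac{-253824 + n{\left(-170 \right)}}{348346 + H{\left(-312 \right)}} = \frac{-253824 - 358}{348346 + 1} = \frac{-253824 - 358}{348347} = \left(-254182\right) \frac{1}{348347} = - \frac{254182}{348347}$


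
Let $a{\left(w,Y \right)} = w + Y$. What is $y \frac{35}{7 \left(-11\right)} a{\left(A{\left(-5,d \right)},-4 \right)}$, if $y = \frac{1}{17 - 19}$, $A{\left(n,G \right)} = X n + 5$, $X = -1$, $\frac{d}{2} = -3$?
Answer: $\frac{15}{11} \approx 1.3636$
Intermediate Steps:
$d = -6$ ($d = 2 \left(-3\right) = -6$)
$A{\left(n,G \right)} = 5 - n$ ($A{\left(n,G \right)} = - n + 5 = 5 - n$)
$y = - \frac{1}{2}$ ($y = \frac{1}{-2} = - \frac{1}{2} \approx -0.5$)
$a{\left(w,Y \right)} = Y + w$
$y \frac{35}{7 \left(-11\right)} a{\left(A{\left(-5,d \right)},-4 \right)} = - \frac{35 \frac{1}{7 \left(-11\right)}}{2} \left(-4 + \left(5 - -5\right)\right) = - \frac{35 \frac{1}{-77}}{2} \left(-4 + \left(5 + 5\right)\right) = - \frac{35 \left(- \frac{1}{77}\right)}{2} \left(-4 + 10\right) = \left(- \frac{1}{2}\right) \left(- \frac{5}{11}\right) 6 = \frac{5}{22} \cdot 6 = \frac{15}{11}$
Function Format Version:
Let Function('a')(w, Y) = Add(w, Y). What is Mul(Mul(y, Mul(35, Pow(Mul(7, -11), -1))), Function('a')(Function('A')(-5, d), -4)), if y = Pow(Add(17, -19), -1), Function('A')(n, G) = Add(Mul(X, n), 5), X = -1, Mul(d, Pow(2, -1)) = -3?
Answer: Rational(15, 11) ≈ 1.3636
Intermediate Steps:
d = -6 (d = Mul(2, -3) = -6)
Function('A')(n, G) = Add(5, Mul(-1, n)) (Function('A')(n, G) = Add(Mul(-1, n), 5) = Add(5, Mul(-1, n)))
y = Rational(-1, 2) (y = Pow(-2, -1) = Rational(-1, 2) ≈ -0.50000)
Function('a')(w, Y) = Add(Y, w)
Mul(Mul(y, Mul(35, Pow(Mul(7, -11), -1))), Function('a')(Function('A')(-5, d), -4)) = Mul(Mul(Rational(-1, 2), Mul(35, Pow(Mul(7, -11), -1))), Add(-4, Add(5, Mul(-1, -5)))) = Mul(Mul(Rational(-1, 2), Mul(35, Pow(-77, -1))), Add(-4, Add(5, 5))) = Mul(Mul(Rational(-1, 2), Mul(35, Rational(-1, 77))), Add(-4, 10)) = Mul(Mul(Rational(-1, 2), Rational(-5, 11)), 6) = Mul(Rational(5, 22), 6) = Rational(15, 11)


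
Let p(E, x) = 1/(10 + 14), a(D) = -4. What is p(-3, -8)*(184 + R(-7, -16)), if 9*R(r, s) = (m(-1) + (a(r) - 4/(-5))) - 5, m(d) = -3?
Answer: 1028/135 ≈ 7.6148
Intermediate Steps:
R(r, s) = -56/45 (R(r, s) = ((-3 + (-4 - 4/(-5))) - 5)/9 = ((-3 + (-4 - 4*(-1)/5)) - 5)/9 = ((-3 + (-4 - 1*(-⅘))) - 5)/9 = ((-3 + (-4 + ⅘)) - 5)/9 = ((-3 - 16/5) - 5)/9 = (-31/5 - 5)/9 = (⅑)*(-56/5) = -56/45)
p(E, x) = 1/24
p(-3, -8)*(184 + R(-7, -16)) = (184 - 56/45)/24 = (1/24)*(8224/45) = 1028/135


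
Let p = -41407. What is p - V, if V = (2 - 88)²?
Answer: -48803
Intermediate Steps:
V = 7396 (V = (-86)² = 7396)
p - V = -41407 - 1*7396 = -41407 - 7396 = -48803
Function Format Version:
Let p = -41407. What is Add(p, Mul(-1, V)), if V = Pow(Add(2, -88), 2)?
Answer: -48803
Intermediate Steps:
V = 7396 (V = Pow(-86, 2) = 7396)
Add(p, Mul(-1, V)) = Add(-41407, Mul(-1, 7396)) = Add(-41407, -7396) = -48803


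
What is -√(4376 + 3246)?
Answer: -√7622 ≈ -87.304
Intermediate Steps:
-√(4376 + 3246) = -√7622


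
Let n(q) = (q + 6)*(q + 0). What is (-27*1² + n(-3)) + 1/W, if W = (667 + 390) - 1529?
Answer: -16993/472 ≈ -36.002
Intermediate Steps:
n(q) = q*(6 + q) (n(q) = (6 + q)*q = q*(6 + q))
W = -472 (W = 1057 - 1529 = -472)
(-27*1² + n(-3)) + 1/W = (-27*1² - 3*(6 - 3)) + 1/(-472) = (-27*1 - 3*3) - 1/472 = (-27 - 9) - 1/472 = -36 - 1/472 = -16993/472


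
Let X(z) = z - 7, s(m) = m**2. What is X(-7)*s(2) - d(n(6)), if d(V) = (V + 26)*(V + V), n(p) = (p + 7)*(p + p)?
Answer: -56840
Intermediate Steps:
n(p) = 2*p*(7 + p) (n(p) = (7 + p)*(2*p) = 2*p*(7 + p))
d(V) = 2*V*(26 + V) (d(V) = (26 + V)*(2*V) = 2*V*(26 + V))
X(z) = -7 + z
X(-7)*s(2) - d(n(6)) = (-7 - 7)*2**2 - 2*2*6*(7 + 6)*(26 + 2*6*(7 + 6)) = -14*4 - 2*2*6*13*(26 + 2*6*13) = -56 - 2*156*(26 + 156) = -56 - 2*156*182 = -56 - 1*56784 = -56 - 56784 = -56840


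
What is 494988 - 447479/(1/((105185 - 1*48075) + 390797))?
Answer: -200428481465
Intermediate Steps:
494988 - 447479/(1/((105185 - 1*48075) + 390797)) = 494988 - 447479/(1/((105185 - 48075) + 390797)) = 494988 - 447479/(1/(57110 + 390797)) = 494988 - 447479/(1/447907) = 494988 - 447479/1/447907 = 494988 - 447479*447907 = 494988 - 1*200428976453 = 494988 - 200428976453 = -200428481465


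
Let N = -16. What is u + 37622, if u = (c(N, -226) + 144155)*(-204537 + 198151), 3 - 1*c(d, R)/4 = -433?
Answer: -931673392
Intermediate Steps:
c(d, R) = 1744 (c(d, R) = 12 - 4*(-433) = 12 + 1732 = 1744)
u = -931711014 (u = (1744 + 144155)*(-204537 + 198151) = 145899*(-6386) = -931711014)
u + 37622 = -931711014 + 37622 = -931673392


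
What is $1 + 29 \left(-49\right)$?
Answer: $-1420$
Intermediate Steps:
$1 + 29 \left(-49\right) = 1 - 1421 = -1420$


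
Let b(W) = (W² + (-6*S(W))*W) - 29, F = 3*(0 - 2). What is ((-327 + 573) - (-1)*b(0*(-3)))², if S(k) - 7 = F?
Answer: 47089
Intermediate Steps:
F = -6 (F = 3*(-2) = -6)
S(k) = 1 (S(k) = 7 - 6 = 1)
b(W) = -29 + W² - 6*W (b(W) = (W² + (-6*1)*W) - 29 = (W² - 6*W) - 29 = -29 + W² - 6*W)
((-327 + 573) - (-1)*b(0*(-3)))² = ((-327 + 573) - (-1)*(-29 + (0*(-3))² - 0*(-3)))² = (246 - (-1)*(-29 + 0² - 6*0))² = (246 - (-1)*(-29 + 0 + 0))² = (246 - (-1)*(-29))² = (246 - 1*29)² = (246 - 29)² = 217² = 47089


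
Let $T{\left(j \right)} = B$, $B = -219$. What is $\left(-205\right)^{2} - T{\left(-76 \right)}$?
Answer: $42244$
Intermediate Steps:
$T{\left(j \right)} = -219$
$\left(-205\right)^{2} - T{\left(-76 \right)} = \left(-205\right)^{2} - -219 = 42025 + 219 = 42244$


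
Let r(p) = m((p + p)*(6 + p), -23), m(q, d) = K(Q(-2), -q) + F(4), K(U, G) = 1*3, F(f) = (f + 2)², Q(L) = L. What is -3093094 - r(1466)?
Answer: -3093133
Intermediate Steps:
F(f) = (2 + f)²
K(U, G) = 3
m(q, d) = 39 (m(q, d) = 3 + (2 + 4)² = 3 + 6² = 3 + 36 = 39)
r(p) = 39
-3093094 - r(1466) = -3093094 - 1*39 = -3093094 - 39 = -3093133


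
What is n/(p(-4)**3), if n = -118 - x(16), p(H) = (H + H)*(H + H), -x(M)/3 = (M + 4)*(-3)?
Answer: -149/131072 ≈ -0.0011368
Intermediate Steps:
x(M) = 36 + 9*M (x(M) = -3*(M + 4)*(-3) = -3*(4 + M)*(-3) = -3*(-12 - 3*M) = 36 + 9*M)
p(H) = 4*H**2 (p(H) = (2*H)*(2*H) = 4*H**2)
n = -298 (n = -118 - (36 + 9*16) = -118 - (36 + 144) = -118 - 1*180 = -118 - 180 = -298)
n/(p(-4)**3) = -298/((4*(-4)**2)**3) = -298/((4*16)**3) = -298/(64**3) = -298/262144 = -298*1/262144 = -149/131072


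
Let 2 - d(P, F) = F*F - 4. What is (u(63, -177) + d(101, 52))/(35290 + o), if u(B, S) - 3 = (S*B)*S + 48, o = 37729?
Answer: 1971080/73019 ≈ 26.994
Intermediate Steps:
d(P, F) = 6 - F**2 (d(P, F) = 2 - (F*F - 4) = 2 - (F**2 - 4) = 2 - (-4 + F**2) = 2 + (4 - F**2) = 6 - F**2)
u(B, S) = 51 + B*S**2 (u(B, S) = 3 + ((S*B)*S + 48) = 3 + ((B*S)*S + 48) = 3 + (B*S**2 + 48) = 3 + (48 + B*S**2) = 51 + B*S**2)
(u(63, -177) + d(101, 52))/(35290 + o) = ((51 + 63*(-177)**2) + (6 - 1*52**2))/(35290 + 37729) = ((51 + 63*31329) + (6 - 1*2704))/73019 = ((51 + 1973727) + (6 - 2704))*(1/73019) = (1973778 - 2698)*(1/73019) = 1971080*(1/73019) = 1971080/73019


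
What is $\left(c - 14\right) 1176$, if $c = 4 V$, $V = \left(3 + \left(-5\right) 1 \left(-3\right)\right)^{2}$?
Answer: $1507632$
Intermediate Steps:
$V = 324$ ($V = \left(3 - -15\right)^{2} = \left(3 + 15\right)^{2} = 18^{2} = 324$)
$c = 1296$ ($c = 4 \cdot 324 = 1296$)
$\left(c - 14\right) 1176 = \left(1296 - 14\right) 1176 = 1282 \cdot 1176 = 1507632$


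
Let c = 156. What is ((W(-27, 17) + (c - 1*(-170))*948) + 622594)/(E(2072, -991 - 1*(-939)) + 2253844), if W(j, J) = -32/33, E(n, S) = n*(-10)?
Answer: 15372077/36846546 ≈ 0.41719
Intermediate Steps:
E(n, S) = -10*n
W(j, J) = -32/33 (W(j, J) = -32*1/33 = -32/33)
((W(-27, 17) + (c - 1*(-170))*948) + 622594)/(E(2072, -991 - 1*(-939)) + 2253844) = ((-32/33 + (156 - 1*(-170))*948) + 622594)/(-10*2072 + 2253844) = ((-32/33 + (156 + 170)*948) + 622594)/(-20720 + 2253844) = ((-32/33 + 326*948) + 622594)/2233124 = ((-32/33 + 309048) + 622594)*(1/2233124) = (10198552/33 + 622594)*(1/2233124) = (30744154/33)*(1/2233124) = 15372077/36846546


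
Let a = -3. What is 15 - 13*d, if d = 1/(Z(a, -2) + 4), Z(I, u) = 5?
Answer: 122/9 ≈ 13.556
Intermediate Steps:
d = ⅑ (d = 1/(5 + 4) = 1/9 = ⅑ ≈ 0.11111)
15 - 13*d = 15 - 13*⅑ = 15 - 13/9 = 122/9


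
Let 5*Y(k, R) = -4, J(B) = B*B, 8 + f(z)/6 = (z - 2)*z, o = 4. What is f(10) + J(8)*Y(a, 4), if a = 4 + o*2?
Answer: 1904/5 ≈ 380.80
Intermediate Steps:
a = 12 (a = 4 + 4*2 = 4 + 8 = 12)
f(z) = -48 + 6*z*(-2 + z) (f(z) = -48 + 6*((z - 2)*z) = -48 + 6*((-2 + z)*z) = -48 + 6*(z*(-2 + z)) = -48 + 6*z*(-2 + z))
J(B) = B**2
Y(k, R) = -4/5 (Y(k, R) = (1/5)*(-4) = -4/5)
f(10) + J(8)*Y(a, 4) = (-48 - 12*10 + 6*10**2) + 8**2*(-4/5) = (-48 - 120 + 6*100) + 64*(-4/5) = (-48 - 120 + 600) - 256/5 = 432 - 256/5 = 1904/5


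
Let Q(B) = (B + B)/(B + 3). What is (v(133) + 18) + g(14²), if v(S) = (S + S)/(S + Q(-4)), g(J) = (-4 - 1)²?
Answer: 6329/141 ≈ 44.887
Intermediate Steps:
Q(B) = 2*B/(3 + B) (Q(B) = (2*B)/(3 + B) = 2*B/(3 + B))
g(J) = 25 (g(J) = (-5)² = 25)
v(S) = 2*S/(8 + S) (v(S) = (S + S)/(S + 2*(-4)/(3 - 4)) = (2*S)/(S + 2*(-4)/(-1)) = (2*S)/(S + 2*(-4)*(-1)) = (2*S)/(S + 8) = (2*S)/(8 + S) = 2*S/(8 + S))
(v(133) + 18) + g(14²) = (2*133/(8 + 133) + 18) + 25 = (2*133/141 + 18) + 25 = (2*133*(1/141) + 18) + 25 = (266/141 + 18) + 25 = 2804/141 + 25 = 6329/141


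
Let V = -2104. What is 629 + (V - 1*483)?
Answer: -1958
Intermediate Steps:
629 + (V - 1*483) = 629 + (-2104 - 1*483) = 629 + (-2104 - 483) = 629 - 2587 = -1958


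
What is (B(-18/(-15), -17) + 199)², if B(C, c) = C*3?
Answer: 1026169/25 ≈ 41047.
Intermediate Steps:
B(C, c) = 3*C
(B(-18/(-15), -17) + 199)² = (3*(-18/(-15)) + 199)² = (3*(-18*(-1/15)) + 199)² = (3*(6/5) + 199)² = (18/5 + 199)² = (1013/5)² = 1026169/25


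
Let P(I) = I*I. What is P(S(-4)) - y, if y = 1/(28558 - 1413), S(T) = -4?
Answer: 434319/27145 ≈ 16.000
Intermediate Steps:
P(I) = I**2
y = 1/27145 ≈ 3.6839e-5
P(S(-4)) - y = (-4)**2 - 1*1/27145 = 16 - 1/27145 = 434319/27145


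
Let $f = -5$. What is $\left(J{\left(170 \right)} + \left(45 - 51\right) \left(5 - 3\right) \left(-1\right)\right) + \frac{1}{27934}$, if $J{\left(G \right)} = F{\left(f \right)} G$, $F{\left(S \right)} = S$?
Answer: $- \frac{23408691}{27934} \approx -838.0$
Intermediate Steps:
$J{\left(G \right)} = - 5 G$
$\left(J{\left(170 \right)} + \left(45 - 51\right) \left(5 - 3\right) \left(-1\right)\right) + \frac{1}{27934} = \left(\left(-5\right) 170 + \left(45 - 51\right) \left(5 - 3\right) \left(-1\right)\right) + \frac{1}{27934} = \left(-850 - 6 \cdot 2 \left(-1\right)\right) + \frac{1}{27934} = \left(-850 - -12\right) + \frac{1}{27934} = \left(-850 + 12\right) + \frac{1}{27934} = -838 + \frac{1}{27934} = - \frac{23408691}{27934}$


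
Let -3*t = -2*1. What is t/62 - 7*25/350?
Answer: -91/186 ≈ -0.48925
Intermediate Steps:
t = ⅔ (t = -(-2)/3 = -⅓*(-2) = ⅔ ≈ 0.66667)
t/62 - 7*25/350 = (⅔)/62 - 7*25/350 = (⅔)*(1/62) - 175*1/350 = 1/93 - ½ = -91/186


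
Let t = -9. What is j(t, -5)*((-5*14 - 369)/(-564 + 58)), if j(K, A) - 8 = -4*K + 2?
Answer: 439/11 ≈ 39.909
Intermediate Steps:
j(K, A) = 10 - 4*K (j(K, A) = 8 + (-4*K + 2) = 8 + (2 - 4*K) = 10 - 4*K)
j(t, -5)*((-5*14 - 369)/(-564 + 58)) = (10 - 4*(-9))*((-5*14 - 369)/(-564 + 58)) = (10 + 36)*((-70 - 369)/(-506)) = 46*(-439*(-1/506)) = 46*(439/506) = 439/11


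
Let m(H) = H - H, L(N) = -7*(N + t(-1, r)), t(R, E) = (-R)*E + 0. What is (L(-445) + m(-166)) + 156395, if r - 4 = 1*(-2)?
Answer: 159496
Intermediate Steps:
r = 2 (r = 4 + 1*(-2) = 4 - 2 = 2)
t(R, E) = -E*R (t(R, E) = -E*R + 0 = -E*R)
L(N) = -14 - 7*N (L(N) = -7*(N - 1*2*(-1)) = -7*(N + 2) = -7*(2 + N) = -14 - 7*N)
m(H) = 0
(L(-445) + m(-166)) + 156395 = ((-14 - 7*(-445)) + 0) + 156395 = ((-14 + 3115) + 0) + 156395 = (3101 + 0) + 156395 = 3101 + 156395 = 159496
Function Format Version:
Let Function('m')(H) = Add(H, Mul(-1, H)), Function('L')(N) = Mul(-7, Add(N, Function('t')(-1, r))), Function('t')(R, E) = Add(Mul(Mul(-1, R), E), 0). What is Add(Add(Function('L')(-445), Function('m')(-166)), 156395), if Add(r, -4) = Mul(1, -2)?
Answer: 159496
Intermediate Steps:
r = 2 (r = Add(4, Mul(1, -2)) = Add(4, -2) = 2)
Function('t')(R, E) = Mul(-1, E, R) (Function('t')(R, E) = Add(Mul(-1, E, R), 0) = Mul(-1, E, R))
Function('L')(N) = Add(-14, Mul(-7, N)) (Function('L')(N) = Mul(-7, Add(N, Mul(-1, 2, -1))) = Mul(-7, Add(N, 2)) = Mul(-7, Add(2, N)) = Add(-14, Mul(-7, N)))
Function('m')(H) = 0
Add(Add(Function('L')(-445), Function('m')(-166)), 156395) = Add(Add(Add(-14, Mul(-7, -445)), 0), 156395) = Add(Add(Add(-14, 3115), 0), 156395) = Add(Add(3101, 0), 156395) = Add(3101, 156395) = 159496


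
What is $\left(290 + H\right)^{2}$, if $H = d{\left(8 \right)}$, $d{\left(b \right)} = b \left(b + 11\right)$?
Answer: $195364$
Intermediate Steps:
$d{\left(b \right)} = b \left(11 + b\right)$
$H = 152$ ($H = 8 \left(11 + 8\right) = 8 \cdot 19 = 152$)
$\left(290 + H\right)^{2} = \left(290 + 152\right)^{2} = 442^{2} = 195364$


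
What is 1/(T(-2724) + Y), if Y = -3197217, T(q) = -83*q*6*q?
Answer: -1/3698444865 ≈ -2.7038e-10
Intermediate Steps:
T(q) = -498*q**2 (T(q) = -83*6*q*q = -498*q**2)
1/(T(-2724) + Y) = 1/(-498*(-2724)**2 - 3197217) = 1/(-498*7420176 - 3197217) = 1/(-3695247648 - 3197217) = 1/(-3698444865) = -1/3698444865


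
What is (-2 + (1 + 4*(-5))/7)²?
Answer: 1089/49 ≈ 22.224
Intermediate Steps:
(-2 + (1 + 4*(-5))/7)² = (-2 + (1 - 20)*(⅐))² = (-2 - 19*⅐)² = (-2 - 19/7)² = (-33/7)² = 1089/49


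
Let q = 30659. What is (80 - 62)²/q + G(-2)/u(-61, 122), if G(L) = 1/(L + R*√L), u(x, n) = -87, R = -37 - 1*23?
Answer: 101563835/9607733466 - 5*I*√2/52229 ≈ 0.010571 - 0.00013539*I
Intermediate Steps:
R = -60 (R = -37 - 23 = -60)
G(L) = 1/(L - 60*√L)
(80 - 62)²/q + G(-2)/u(-61, 122) = (80 - 62)²/30659 + 1/(-2 - 60*I*√2*(-87)) = 18²*(1/30659) - 1/87/(-2 - 60*I*√2) = 324*(1/30659) - 1/87/(-2 - 60*I*√2) = 324/30659 - 1/(87*(-2 - 60*I*√2))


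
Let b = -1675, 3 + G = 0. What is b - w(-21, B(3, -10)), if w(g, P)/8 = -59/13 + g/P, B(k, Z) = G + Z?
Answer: -21471/13 ≈ -1651.6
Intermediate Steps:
G = -3 (G = -3 + 0 = -3)
B(k, Z) = -3 + Z
w(g, P) = -472/13 + 8*g/P (w(g, P) = 8*(-59/13 + g/P) = -472/13 + 8*g/P)
b - w(-21, B(3, -10)) = -1675 - (-472/13 + 8*(-21)/(-3 - 10)) = -1675 - (-472/13 + 8*(-21)/(-13)) = -1675 - (-472/13 + 8*(-21)*(-1/13)) = -1675 - (-472/13 + 168/13) = -1675 - 1*(-304/13) = -1675 + 304/13 = -21471/13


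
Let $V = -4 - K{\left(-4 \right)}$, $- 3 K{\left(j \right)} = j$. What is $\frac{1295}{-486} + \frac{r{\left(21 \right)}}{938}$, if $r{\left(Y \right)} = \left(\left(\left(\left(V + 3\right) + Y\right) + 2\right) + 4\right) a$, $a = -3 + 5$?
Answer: $- \frac{595367}{227934} \approx -2.612$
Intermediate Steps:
$K{\left(j \right)} = - \frac{j}{3}$
$V = - \frac{16}{3}$ ($V = -4 - \left(- \frac{1}{3}\right) \left(-4\right) = -4 - \frac{4}{3} = - \frac{16}{3} \approx -5.3333$)
$a = 2$
$r{\left(Y \right)} = \frac{22}{3} + 2 Y$ ($r{\left(Y \right)} = \left(\left(\left(\left(- \frac{16}{3} + 3\right) + Y\right) + 2\right) + 4\right) 2 = \left(\left(\left(- \frac{7}{3} + Y\right) + 2\right) + 4\right) 2 = \left(\left(- \frac{1}{3} + Y\right) + 4\right) 2 = \left(\frac{11}{3} + Y\right) 2 = \frac{22}{3} + 2 Y$)
$\frac{1295}{-486} + \frac{r{\left(21 \right)}}{938} = \frac{1295}{-486} + \frac{\frac{22}{3} + 2 \cdot 21}{938} = 1295 \left(- \frac{1}{486}\right) + \left(\frac{22}{3} + 42\right) \frac{1}{938} = - \frac{1295}{486} + \frac{148}{3} \cdot \frac{1}{938} = - \frac{1295}{486} + \frac{74}{1407} = - \frac{595367}{227934}$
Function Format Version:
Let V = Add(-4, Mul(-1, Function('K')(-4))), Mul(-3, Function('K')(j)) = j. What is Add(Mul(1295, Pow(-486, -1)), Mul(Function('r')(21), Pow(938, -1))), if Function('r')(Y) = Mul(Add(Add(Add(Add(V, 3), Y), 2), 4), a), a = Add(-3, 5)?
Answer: Rational(-595367, 227934) ≈ -2.6120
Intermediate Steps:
Function('K')(j) = Mul(Rational(-1, 3), j)
V = Rational(-16, 3) (V = Add(-4, Mul(-1, Mul(Rational(-1, 3), -4))) = Add(-4, Mul(-1, Rational(4, 3))) = Add(-4, Rational(-4, 3)) = Rational(-16, 3) ≈ -5.3333)
a = 2
Function('r')(Y) = Add(Rational(22, 3), Mul(2, Y)) (Function('r')(Y) = Mul(Add(Add(Add(Add(Rational(-16, 3), 3), Y), 2), 4), 2) = Mul(Add(Add(Add(Rational(-7, 3), Y), 2), 4), 2) = Mul(Add(Add(Rational(-1, 3), Y), 4), 2) = Mul(Add(Rational(11, 3), Y), 2) = Add(Rational(22, 3), Mul(2, Y)))
Add(Mul(1295, Pow(-486, -1)), Mul(Function('r')(21), Pow(938, -1))) = Add(Mul(1295, Pow(-486, -1)), Mul(Add(Rational(22, 3), Mul(2, 21)), Pow(938, -1))) = Add(Mul(1295, Rational(-1, 486)), Mul(Add(Rational(22, 3), 42), Rational(1, 938))) = Add(Rational(-1295, 486), Mul(Rational(148, 3), Rational(1, 938))) = Add(Rational(-1295, 486), Rational(74, 1407)) = Rational(-595367, 227934)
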